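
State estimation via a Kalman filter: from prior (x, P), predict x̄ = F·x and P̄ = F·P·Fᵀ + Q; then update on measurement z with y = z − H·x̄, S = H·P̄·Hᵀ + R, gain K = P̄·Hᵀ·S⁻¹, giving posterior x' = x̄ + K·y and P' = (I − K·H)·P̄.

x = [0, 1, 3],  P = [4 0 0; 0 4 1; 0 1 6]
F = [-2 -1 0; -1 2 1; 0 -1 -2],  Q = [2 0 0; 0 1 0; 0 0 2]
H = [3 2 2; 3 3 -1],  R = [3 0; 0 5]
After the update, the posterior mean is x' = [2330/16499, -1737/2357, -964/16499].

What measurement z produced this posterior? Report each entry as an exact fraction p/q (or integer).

x̄ = F·x = [-1, 5, -7]
P̄ = F·P·Fᵀ + Q = [22 -1 6; -1 31 -25; 6 -25 34]
S = H·P̄·Hᵀ + R = [321 219; 219 612]
K = P̄·Hᵀ·S⁻¹ = [3781/16499 551/49497; -937/7071 1664/7071; 13987/49497 -12365/49497]
x' − x̄ = [18829/16499, -13522/2357, 114529/16499] = K·y
y = (KᵀK)⁻¹·Kᵀ·(x' − x̄) = [6, -21]
z = y + H·x̄ = [6, -21] + [-7, 19] = [-1, -2]

z = [-1, -2]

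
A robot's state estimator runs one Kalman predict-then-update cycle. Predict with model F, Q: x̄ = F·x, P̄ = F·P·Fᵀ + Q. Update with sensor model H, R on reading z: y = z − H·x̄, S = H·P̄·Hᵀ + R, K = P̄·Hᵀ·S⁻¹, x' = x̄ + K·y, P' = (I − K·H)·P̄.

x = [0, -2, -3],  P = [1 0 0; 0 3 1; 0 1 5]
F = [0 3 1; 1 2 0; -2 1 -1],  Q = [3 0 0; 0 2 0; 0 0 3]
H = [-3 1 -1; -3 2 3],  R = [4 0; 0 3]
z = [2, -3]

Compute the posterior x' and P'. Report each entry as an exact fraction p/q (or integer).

x̄ = F·x = [-9, -4, 1]
P̄ = F·P·Fᵀ + Q = [41 20 2; 20 15 2; 2 2 13]
y = z − H·x̄ = [-20, -25]
S = H·P̄·Hᵀ + R = [289 170; 170 297]
K = P̄·Hᵀ·S⁻¹ = [-18095/56933 -259/3349; -9879/56933 62/3349; -667/3349 47/197]
x' = x̄ + K·y = [-40422/56933, -56502/56933, -3286/3349]
P' = (I − K·H)·P̄ = [95247/56933 182523/56933 -1814/3349; 182523/56933 414978/56933 -5475/3349; -1814/3349 -5475/3349 155/197]

x' = [-40422/56933, -56502/56933, -3286/3349]
P' = [95247/56933 182523/56933 -1814/3349; 182523/56933 414978/56933 -5475/3349; -1814/3349 -5475/3349 155/197]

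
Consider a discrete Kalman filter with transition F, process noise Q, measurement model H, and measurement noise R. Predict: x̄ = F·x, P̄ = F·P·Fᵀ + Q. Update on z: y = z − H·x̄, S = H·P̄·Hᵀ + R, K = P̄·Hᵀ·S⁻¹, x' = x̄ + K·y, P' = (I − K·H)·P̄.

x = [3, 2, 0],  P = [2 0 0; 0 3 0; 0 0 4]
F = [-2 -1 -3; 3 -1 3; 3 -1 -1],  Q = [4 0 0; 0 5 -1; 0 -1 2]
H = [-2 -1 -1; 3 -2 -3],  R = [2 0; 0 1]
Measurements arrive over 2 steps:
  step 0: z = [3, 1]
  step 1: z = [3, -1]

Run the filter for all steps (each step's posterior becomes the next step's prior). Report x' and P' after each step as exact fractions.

step 0: x̄ = F·x = [-8, 7, 7]
step 0: P̄ = F·P·Fᵀ + Q = [51 -45 3; -45 62 8; 3 8 27]
step 0: y = z − H·x̄ = [1, 60]
step 0: S = H·P̄·Hᵀ + R = [143 -97; -97 1533]
step 0: K = P̄·Hᵀ·S⁻¹ = [-34641/104905 13821/104905; 3209/209810 -38529/209810; -71389/209810 -16561/209810]
step 0: x' = x̄ + K·y = [-44621/104905, -839861/209810, 403621/209810]
step 0: P' = (I − K·H)·P̄ = [37581/104905 -116562/104905 110682/104905; -116562/104905 2040333/209810 -1580503/209810; 110682/104905 -1580503/209810 1280553/209810]
step 1: x̄ = F·x = [-96259/104905, 891499/104905, 84257/104905]
step 1: P̄ = F·P·Fᵀ + Q = [3473026/104905 -6511476/104905 -1103708/104905; -6511476/104905 15078566/104905 2276628/104905; -1103708/104905 2276628/104905 663259/104905]
step 1: y = z − H·x̄ = [1097953/104905, 2219641/104905]
step 1: S = H·P̄·Hᵀ + R = [3936259/104905 12869293/104905; 12869293/104905 222969726/104905]
step 1: K = P̄·Hᵀ·S⁻¹ = [-1859758818/6787549577 921749082/6787549577; -2274131720/6787549577 -1589344178/6787549577; -347960769/6787549577 -279892572/6787549577]
step 1: x' = x̄ + K·y = [-6189776027/6787549577, 251946193/6787549577, -4112359124/6787549577]
step 1: P' = (I − K·H)·P̄ = [1506745670/6787549577 -1480409040/6787549577 2186435336/6787549577; -1480409040/6787549577 25379127502/6787549577 -17870045982/6787549577; 2186435336/6787549577 -17870045982/6787549577 14193096848/6787549577]

step 0: x' = [-44621/104905, -839861/209810, 403621/209810], P' = [37581/104905 -116562/104905 110682/104905; -116562/104905 2040333/209810 -1580503/209810; 110682/104905 -1580503/209810 1280553/209810]
step 1: x' = [-6189776027/6787549577, 251946193/6787549577, -4112359124/6787549577], P' = [1506745670/6787549577 -1480409040/6787549577 2186435336/6787549577; -1480409040/6787549577 25379127502/6787549577 -17870045982/6787549577; 2186435336/6787549577 -17870045982/6787549577 14193096848/6787549577]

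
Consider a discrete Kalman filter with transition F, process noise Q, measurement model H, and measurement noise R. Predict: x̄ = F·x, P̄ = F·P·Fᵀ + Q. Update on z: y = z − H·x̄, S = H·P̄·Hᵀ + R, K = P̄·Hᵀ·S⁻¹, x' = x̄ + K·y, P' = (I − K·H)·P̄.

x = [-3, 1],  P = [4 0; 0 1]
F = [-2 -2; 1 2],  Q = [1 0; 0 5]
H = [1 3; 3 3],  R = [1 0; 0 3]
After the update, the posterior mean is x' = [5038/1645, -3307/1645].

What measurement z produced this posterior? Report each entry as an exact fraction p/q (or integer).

x̄ = F·x = [4, -1]
P̄ = F·P·Fᵀ + Q = [21 -12; -12 13]
S = H·P̄·Hᵀ + R = [67 36; 36 93]
K = P̄·Hᵀ·S⁻¹ = [-789/1645 783/1645; 801/1645 -257/1645]
x' − x̄ = [-1542/1645, -1662/1645] = K·y
y = (KᵀK)⁻¹·Kᵀ·(x' − x̄) = [-4, -6]
z = y + H·x̄ = [-4, -6] + [1, 9] = [-3, 3]

z = [-3, 3]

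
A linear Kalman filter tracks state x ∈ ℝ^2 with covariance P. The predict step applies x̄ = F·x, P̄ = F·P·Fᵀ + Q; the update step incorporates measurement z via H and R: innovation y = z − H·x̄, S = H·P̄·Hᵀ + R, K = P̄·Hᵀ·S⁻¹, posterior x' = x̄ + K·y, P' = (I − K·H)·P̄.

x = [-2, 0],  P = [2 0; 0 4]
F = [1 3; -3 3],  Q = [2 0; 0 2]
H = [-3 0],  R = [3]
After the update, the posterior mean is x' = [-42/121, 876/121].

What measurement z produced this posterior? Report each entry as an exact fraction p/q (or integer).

z = [1]

x̄ = F·x = [-2, 6]
P̄ = F·P·Fᵀ + Q = [40 30; 30 56]
S = H·P̄·Hᵀ + R = [363]
K = P̄·Hᵀ·S⁻¹ = [-40/121; -30/121]
x' − x̄ = [200/121, 150/121] = K·y
y = (KᵀK)⁻¹·Kᵀ·(x' − x̄) = [-5]
z = y + H·x̄ = [-5] + [6] = [1]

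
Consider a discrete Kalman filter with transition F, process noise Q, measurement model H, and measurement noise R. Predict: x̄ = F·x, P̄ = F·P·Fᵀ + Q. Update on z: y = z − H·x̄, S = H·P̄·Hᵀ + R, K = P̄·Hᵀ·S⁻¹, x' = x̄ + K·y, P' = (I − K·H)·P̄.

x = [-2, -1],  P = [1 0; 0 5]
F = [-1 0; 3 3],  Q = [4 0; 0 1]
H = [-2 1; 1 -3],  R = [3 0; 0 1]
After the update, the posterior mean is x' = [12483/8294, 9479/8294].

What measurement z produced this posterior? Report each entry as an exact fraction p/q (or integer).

x̄ = F·x = [2, -9]
P̄ = F·P·Fᵀ + Q = [5 -3; -3 55]
S = H·P̄·Hᵀ + R = [90 -196; -196 519]
K = P̄·Hᵀ·S⁻¹ = [-4003/8294 -644/4147; -1269/8294 -1582/4147]
x' − x̄ = [-4105/8294, 84125/8294] = K·y
y = (KᵀK)⁻¹·Kᵀ·(x' − x̄) = [11, -31]
z = y + H·x̄ = [11, -31] + [-13, 29] = [-2, -2]

z = [-2, -2]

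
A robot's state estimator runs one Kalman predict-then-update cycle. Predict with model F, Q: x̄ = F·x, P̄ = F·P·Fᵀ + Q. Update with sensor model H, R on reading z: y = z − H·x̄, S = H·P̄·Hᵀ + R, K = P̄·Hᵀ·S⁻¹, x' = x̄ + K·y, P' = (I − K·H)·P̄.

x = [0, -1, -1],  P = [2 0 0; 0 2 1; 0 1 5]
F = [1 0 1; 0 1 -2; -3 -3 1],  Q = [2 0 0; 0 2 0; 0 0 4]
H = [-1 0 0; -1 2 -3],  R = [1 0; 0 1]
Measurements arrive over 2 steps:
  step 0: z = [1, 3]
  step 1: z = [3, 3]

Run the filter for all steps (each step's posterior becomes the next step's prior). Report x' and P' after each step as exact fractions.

step 0: x' = [-365/359, 609/359, 170/359], P' = [1608/1795 -1303/1795 -1403/1795; -1303/1795 25019/5385 17774/5385; -1403/1795 17774/5385 13709/5385]
step 1: x' = [-2392563/974663, 1290133/974663, 687974/974663], P' = [736853/974663 -276491/974663 -434656/974663; -276491/974663 15792861/4873315 10936124/4873315; -434656/974663 10936124/4873315 8526076/4873315]

step 0: x̄ = F·x = [-1, 1, 2]
step 0: P̄ = F·P·Fᵀ + Q = [9 -9 -4; -9 20 -9; -4 -9 39]
step 0: y = z − H·x̄ = [0, 6]
step 0: S = H·P̄·Hᵀ + R = [10 15; 15 561]
step 0: K = P̄·Hᵀ·S⁻¹ = [-1608/1795 -1/359; 1303/1795 125/1077; 1403/1795 -274/1077]
step 0: x' = x̄ + K·y = [-365/359, 609/359, 170/359]
step 0: P' = (I − K·H)·P̄ = [1608/1795 -1303/1795 -1403/1795; -1303/1795 25019/5385 17774/5385; -1403/1795 17774/5385 13709/5385]
step 1: x̄ = F·x = [-195/359, 269/359, -562/359]
step 1: P̄ = F·P·Fᵀ + Q = [4177/1077 -1027/1077 -6788/1077; -1027/1077 19529/5385 8416/5385; -6788/1077 8416/5385 152084/5385]
step 1: y = z − H·x̄ = [882/359, -1342/359]
step 1: S = H·P̄·Hᵀ + R = [5254/1077 -4711/359; -4711/359 79270/359]
step 1: K = P̄·Hᵀ·S⁻¹ = [-736853/974663 14133/974663; 276491/974663 31961/974663; 434656/974663 -306540/974663]
step 1: x' = x̄ + K·y = [-2392563/974663, 1290133/974663, 687974/974663]
step 1: P' = (I − K·H)·P̄ = [736853/974663 -276491/974663 -434656/974663; -276491/974663 15792861/4873315 10936124/4873315; -434656/974663 10936124/4873315 8526076/4873315]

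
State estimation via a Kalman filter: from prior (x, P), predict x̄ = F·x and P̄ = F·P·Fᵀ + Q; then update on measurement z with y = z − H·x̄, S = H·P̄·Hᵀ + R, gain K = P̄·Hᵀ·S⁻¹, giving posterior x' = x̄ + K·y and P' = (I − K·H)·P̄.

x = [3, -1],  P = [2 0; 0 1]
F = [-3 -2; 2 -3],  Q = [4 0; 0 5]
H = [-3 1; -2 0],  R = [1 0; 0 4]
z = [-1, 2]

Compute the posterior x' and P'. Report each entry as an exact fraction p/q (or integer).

x' = [-1/95, -61/95]
P' = [562/855 178/95; 178/95 598/95]

x̄ = F·x = [-7, 9]
P̄ = F·P·Fᵀ + Q = [26 -6; -6 22]
y = z − H·x̄ = [-31, -12]
S = H·P̄·Hᵀ + R = [293 168; 168 108]
K = P̄·Hᵀ·S⁻¹ = [-28/285 -281/855; 64/95 -89/95]
x' = x̄ + K·y = [-1/95, -61/95]
P' = (I − K·H)·P̄ = [562/855 178/95; 178/95 598/95]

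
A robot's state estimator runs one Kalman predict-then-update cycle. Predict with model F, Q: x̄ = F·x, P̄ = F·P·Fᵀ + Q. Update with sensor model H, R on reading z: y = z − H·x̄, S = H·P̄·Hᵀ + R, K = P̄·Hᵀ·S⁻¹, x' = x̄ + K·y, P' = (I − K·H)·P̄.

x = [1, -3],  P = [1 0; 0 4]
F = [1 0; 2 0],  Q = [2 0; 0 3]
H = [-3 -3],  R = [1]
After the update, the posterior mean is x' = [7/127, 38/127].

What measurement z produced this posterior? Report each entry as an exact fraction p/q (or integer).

x̄ = F·x = [1, 2]
P̄ = F·P·Fᵀ + Q = [3 2; 2 7]
S = H·P̄·Hᵀ + R = [127]
K = P̄·Hᵀ·S⁻¹ = [-15/127; -27/127]
x' − x̄ = [-120/127, -216/127] = K·y
y = (KᵀK)⁻¹·Kᵀ·(x' − x̄) = [8]
z = y + H·x̄ = [8] + [-9] = [-1]

z = [-1]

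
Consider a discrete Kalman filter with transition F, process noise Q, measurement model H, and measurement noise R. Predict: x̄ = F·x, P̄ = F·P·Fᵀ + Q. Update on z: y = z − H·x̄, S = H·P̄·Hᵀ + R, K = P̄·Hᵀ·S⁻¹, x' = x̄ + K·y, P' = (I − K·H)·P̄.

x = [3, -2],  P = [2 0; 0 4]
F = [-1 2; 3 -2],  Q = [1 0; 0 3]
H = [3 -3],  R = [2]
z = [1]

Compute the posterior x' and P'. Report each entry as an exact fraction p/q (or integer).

x' = [29/22, 929/902]
P' = [49/22 47/22; 47/22 2045/902]

x̄ = F·x = [-7, 13]
P̄ = F·P·Fᵀ + Q = [19 -22; -22 37]
y = z − H·x̄ = [61]
S = H·P̄·Hᵀ + R = [902]
K = P̄·Hᵀ·S⁻¹ = [3/22; -177/902]
x' = x̄ + K·y = [29/22, 929/902]
P' = (I − K·H)·P̄ = [49/22 47/22; 47/22 2045/902]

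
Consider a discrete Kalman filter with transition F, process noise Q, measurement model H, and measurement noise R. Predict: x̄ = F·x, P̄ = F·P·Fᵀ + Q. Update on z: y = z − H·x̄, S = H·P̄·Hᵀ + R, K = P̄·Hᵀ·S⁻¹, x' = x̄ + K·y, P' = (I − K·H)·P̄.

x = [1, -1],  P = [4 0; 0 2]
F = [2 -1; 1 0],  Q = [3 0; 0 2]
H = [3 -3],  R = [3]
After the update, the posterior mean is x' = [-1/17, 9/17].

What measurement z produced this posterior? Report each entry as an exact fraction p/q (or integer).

x̄ = F·x = [3, 1]
P̄ = F·P·Fᵀ + Q = [21 8; 8 6]
S = H·P̄·Hᵀ + R = [102]
K = P̄·Hᵀ·S⁻¹ = [13/34; 1/17]
x' − x̄ = [-52/17, -8/17] = K·y
y = (KᵀK)⁻¹·Kᵀ·(x' − x̄) = [-8]
z = y + H·x̄ = [-8] + [6] = [-2]

z = [-2]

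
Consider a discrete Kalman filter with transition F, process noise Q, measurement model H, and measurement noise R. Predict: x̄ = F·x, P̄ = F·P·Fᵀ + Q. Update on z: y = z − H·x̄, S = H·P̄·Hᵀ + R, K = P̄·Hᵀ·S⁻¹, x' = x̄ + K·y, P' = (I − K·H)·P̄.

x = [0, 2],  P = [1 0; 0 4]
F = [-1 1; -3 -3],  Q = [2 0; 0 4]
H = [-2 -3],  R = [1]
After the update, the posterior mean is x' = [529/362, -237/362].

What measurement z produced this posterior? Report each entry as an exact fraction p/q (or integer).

z = [-1]

x̄ = F·x = [2, -6]
P̄ = F·P·Fᵀ + Q = [7 -9; -9 49]
S = H·P̄·Hᵀ + R = [362]
K = P̄·Hᵀ·S⁻¹ = [13/362; -129/362]
x' − x̄ = [-195/362, 1935/362] = K·y
y = (KᵀK)⁻¹·Kᵀ·(x' − x̄) = [-15]
z = y + H·x̄ = [-15] + [14] = [-1]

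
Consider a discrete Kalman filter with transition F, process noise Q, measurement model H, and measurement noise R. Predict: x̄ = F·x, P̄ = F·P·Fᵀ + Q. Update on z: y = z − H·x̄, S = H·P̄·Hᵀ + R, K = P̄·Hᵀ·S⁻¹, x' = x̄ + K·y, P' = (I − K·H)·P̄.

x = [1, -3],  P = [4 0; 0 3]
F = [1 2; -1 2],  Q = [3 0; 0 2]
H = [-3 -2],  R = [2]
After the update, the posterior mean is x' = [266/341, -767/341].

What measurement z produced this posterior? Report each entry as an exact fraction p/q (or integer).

x̄ = F·x = [-5, -7]
P̄ = F·P·Fᵀ + Q = [19 8; 8 18]
S = H·P̄·Hᵀ + R = [341]
K = P̄·Hᵀ·S⁻¹ = [-73/341; -60/341]
x' − x̄ = [1971/341, 1620/341] = K·y
y = (KᵀK)⁻¹·Kᵀ·(x' − x̄) = [-27]
z = y + H·x̄ = [-27] + [29] = [2]

z = [2]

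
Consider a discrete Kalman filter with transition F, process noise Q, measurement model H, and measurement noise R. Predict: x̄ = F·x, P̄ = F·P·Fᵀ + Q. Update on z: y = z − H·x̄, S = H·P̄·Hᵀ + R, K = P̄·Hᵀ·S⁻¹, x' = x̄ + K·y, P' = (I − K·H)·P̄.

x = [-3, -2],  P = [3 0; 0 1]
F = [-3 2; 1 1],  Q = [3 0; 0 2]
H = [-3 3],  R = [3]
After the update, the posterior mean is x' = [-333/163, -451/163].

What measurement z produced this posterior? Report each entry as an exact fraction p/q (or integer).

z = [-2]

x̄ = F·x = [5, -5]
P̄ = F·P·Fᵀ + Q = [34 -7; -7 6]
S = H·P̄·Hᵀ + R = [489]
K = P̄·Hᵀ·S⁻¹ = [-41/163; 13/163]
x' − x̄ = [-1148/163, 364/163] = K·y
y = (KᵀK)⁻¹·Kᵀ·(x' − x̄) = [28]
z = y + H·x̄ = [28] + [-30] = [-2]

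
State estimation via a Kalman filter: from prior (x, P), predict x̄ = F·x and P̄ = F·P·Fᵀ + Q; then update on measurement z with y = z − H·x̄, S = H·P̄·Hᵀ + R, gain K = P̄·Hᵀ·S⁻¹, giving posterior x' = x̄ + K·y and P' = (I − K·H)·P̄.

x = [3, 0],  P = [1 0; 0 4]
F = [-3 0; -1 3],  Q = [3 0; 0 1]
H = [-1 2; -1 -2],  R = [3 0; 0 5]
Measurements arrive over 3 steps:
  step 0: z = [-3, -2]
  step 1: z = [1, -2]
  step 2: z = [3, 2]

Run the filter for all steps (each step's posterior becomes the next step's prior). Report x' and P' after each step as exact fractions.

step 0: x̄ = F·x = [-9, -3]
step 0: P̄ = F·P·Fᵀ + Q = [12 3; 3 38]
step 0: y = z − H·x̄ = [-6, -17]
step 0: S = H·P̄·Hᵀ + R = [155 -140; -140 181]
step 0: K = P̄·Hᵀ·S⁻¹ = [-3606/8455 -726/1691; 2153/8455 -405/1691]
step 0: x' = x̄ + K·y = [7251/8455, -3858/8455]
step 0: P' = (I − K·H)·P̄ = [14484/8455 1833/8455; 1833/8455 4146/8455]
step 1: x̄ = F·x = [-21753/8455, -3765/1691]
step 1: P̄ = F·P·Fᵀ + Q = [155721/8455 5391/1691; 5391/1691 9851/1691]
step 1: y = z − H·x̄ = [24352/8455, -76313/8455]
step 1: S = H·P̄·Hᵀ + R = [270286/8455 -41299/8455; -41299/8455 502836/8455]
step 1: K = P̄·Hᵀ·S⁻¹ = [-7078863/15872729 -7198701/15872729; 3642679/15872729 -3661299/15872729]
step 1: x' = x̄ + K·y = [3748140/15872729, 8197174/15872729]
step 1: P' = (I − K·H)·P̄ = [28615047/15872729 3689229/15872729; 3689229/15872729 7308633/15872729]
step 2: x̄ = F·x = [-11244420/15872729, 20843382/15872729]
step 2: P̄ = F·P·Fᵀ + Q = [305153610/15872729 52642080/15872729; 52642080/15872729 88130099/15872729]
step 2: y = z − H·x̄ = [-5312997/15872729, 62187802/15872729]
step 2: S = H·P̄·Hᵀ + R = [494723873/15872729 -47366786/15872729; -47366786/15872729 947605971/15872729]
step 2: K = P̄·Hᵀ·S⁻¹ = [-13157069730/29393791303 -13389035790/29393791303; 6696951830/29393791303 -6765568074/29393791303]
step 2: x' = x̄ + K·y = [-68875829070/29393791303, 9850185672/29393791303]
step 2: P' = (I − K·H)·P̄ = [53208194070/29393791303 6868492440/29393791303; 6868492440/29393791303 13479673965/29393791303]

step 0: x' = [7251/8455, -3858/8455], P' = [14484/8455 1833/8455; 1833/8455 4146/8455]
step 1: x' = [3748140/15872729, 8197174/15872729], P' = [28615047/15872729 3689229/15872729; 3689229/15872729 7308633/15872729]
step 2: x' = [-68875829070/29393791303, 9850185672/29393791303], P' = [53208194070/29393791303 6868492440/29393791303; 6868492440/29393791303 13479673965/29393791303]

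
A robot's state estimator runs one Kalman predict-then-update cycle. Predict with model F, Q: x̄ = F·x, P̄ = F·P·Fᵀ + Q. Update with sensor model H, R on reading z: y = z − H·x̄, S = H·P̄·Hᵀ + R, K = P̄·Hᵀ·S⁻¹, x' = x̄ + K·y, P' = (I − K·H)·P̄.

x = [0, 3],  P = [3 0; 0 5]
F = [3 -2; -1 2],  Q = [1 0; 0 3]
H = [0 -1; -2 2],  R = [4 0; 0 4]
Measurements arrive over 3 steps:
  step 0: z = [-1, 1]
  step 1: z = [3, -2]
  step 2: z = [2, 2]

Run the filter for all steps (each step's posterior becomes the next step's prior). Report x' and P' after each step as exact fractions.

step 0: x' = [217/386, 219/193], P' = [2227/965 1512/965; 1512/965 1732/965]
step 1: x' = [-21577/287346, -52463/47891], P' = [331823/143673 76024/47891; 76024/47891 86044/47891]
step 2: x' = [-68692023/41591450, -20832108/20795725], P' = [48079371/20795725 33087432/20795725; 33087432/20795725 37433444/20795725]

step 0: x̄ = F·x = [-6, 6]
step 0: P̄ = F·P·Fᵀ + Q = [48 -29; -29 26]
step 0: y = z − H·x̄ = [5, -23]
step 0: S = H·P̄·Hᵀ + R = [30 -110; -110 532]
step 0: K = P̄·Hᵀ·S⁻¹ = [-378/965 -143/386; -433/965 22/193]
step 0: x' = x̄ + K·y = [217/386, 219/193]
step 0: P' = (I − K·H)·P̄ = [2227/965 1512/965; 1512/965 1732/965]
step 1: x̄ = F·x = [-225/386, 659/386]
step 1: P̄ = F·P·Fᵀ + Q = [9792/965 -1513/965; -1513/965 6002/965]
step 1: y = z − H·x̄ = [1817/386, -1270/193]
step 1: S = H·P̄·Hᵀ + R = [9862/965 -3006/193; -3006/193 15828/193]
step 1: K = P̄·Hᵀ·S⁻¹ = [-19006/47891 -103751/287346; -21511/47891 5010/47891]
step 1: x' = x̄ + K·y = [-21577/287346, -52463/47891]
step 1: P' = (I − K·H)·P̄ = [331823/143673 76024/47891; 76024/47891 86044/47891]
step 2: x̄ = F·x = [188275/95782, -607979/287346]
step 2: P̄ = F·P·Fᵀ + Q = [475248/47891 -67807/47891; -67807/47891 883082/143673]
step 2: y = z − H·x̄ = [-33287/287346, 1460150/143673]
step 2: S = H·P̄·Hᵀ + R = [1457774/143673 -2173006/143673; -2173006/143673 11437364/143673]
step 2: K = P̄·Hᵀ·S⁻¹ = [-8271858/20795725 -14991939/41591450; -9358361/20795725 2173006/20795725]
step 2: x' = x̄ + K·y = [-68692023/41591450, -20832108/20795725]
step 2: P' = (I − K·H)·P̄ = [48079371/20795725 33087432/20795725; 33087432/20795725 37433444/20795725]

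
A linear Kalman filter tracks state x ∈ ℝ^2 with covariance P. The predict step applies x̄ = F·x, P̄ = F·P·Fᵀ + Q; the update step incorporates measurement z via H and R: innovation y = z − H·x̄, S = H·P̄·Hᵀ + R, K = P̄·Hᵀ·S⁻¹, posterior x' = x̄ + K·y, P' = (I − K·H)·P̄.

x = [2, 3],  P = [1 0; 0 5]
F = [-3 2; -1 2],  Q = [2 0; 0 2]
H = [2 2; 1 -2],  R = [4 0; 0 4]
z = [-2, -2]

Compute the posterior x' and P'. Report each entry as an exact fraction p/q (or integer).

x̄ = F·x = [0, 4]
P̄ = F·P·Fᵀ + Q = [31 23; 23 23]
y = z − H·x̄ = [-10, 6]
S = H·P̄·Hᵀ + R = [404 -76; -76 35]
K = P̄·Hᵀ·S⁻¹ = [220/697 179/697; 368/2091 -575/2091]
x' = x̄ + K·y = [-1126/697, 1234/2091]
P' = (I − K·H)·P̄ = [532/697 -92/697; -92/697 1012/2091]

x' = [-1126/697, 1234/2091]
P' = [532/697 -92/697; -92/697 1012/2091]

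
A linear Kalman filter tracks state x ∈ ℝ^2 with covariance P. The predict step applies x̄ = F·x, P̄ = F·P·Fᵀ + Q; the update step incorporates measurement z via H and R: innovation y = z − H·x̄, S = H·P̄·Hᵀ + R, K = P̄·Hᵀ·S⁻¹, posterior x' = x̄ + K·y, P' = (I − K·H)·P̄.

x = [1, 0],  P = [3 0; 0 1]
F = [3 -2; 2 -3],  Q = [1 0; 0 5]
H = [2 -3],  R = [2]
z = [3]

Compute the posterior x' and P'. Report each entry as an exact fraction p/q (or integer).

x̄ = F·x = [3, 2]
P̄ = F·P·Fᵀ + Q = [32 24; 24 26]
y = z − H·x̄ = [3]
S = H·P̄·Hᵀ + R = [76]
K = P̄·Hᵀ·S⁻¹ = [-2/19; -15/38]
x' = x̄ + K·y = [51/19, 31/38]
P' = (I − K·H)·P̄ = [592/19 396/19; 396/19 269/19]

x' = [51/19, 31/38]
P' = [592/19 396/19; 396/19 269/19]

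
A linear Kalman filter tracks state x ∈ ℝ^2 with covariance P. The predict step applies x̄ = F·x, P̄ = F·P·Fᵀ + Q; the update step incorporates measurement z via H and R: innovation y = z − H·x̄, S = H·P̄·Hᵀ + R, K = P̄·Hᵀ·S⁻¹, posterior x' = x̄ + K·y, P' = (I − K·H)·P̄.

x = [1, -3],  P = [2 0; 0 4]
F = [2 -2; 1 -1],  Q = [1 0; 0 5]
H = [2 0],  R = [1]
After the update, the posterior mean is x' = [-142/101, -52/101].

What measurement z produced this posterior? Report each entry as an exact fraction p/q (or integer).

x̄ = F·x = [8, 4]
P̄ = F·P·Fᵀ + Q = [25 12; 12 11]
S = H·P̄·Hᵀ + R = [101]
K = P̄·Hᵀ·S⁻¹ = [50/101; 24/101]
x' − x̄ = [-950/101, -456/101] = K·y
y = (KᵀK)⁻¹·Kᵀ·(x' − x̄) = [-19]
z = y + H·x̄ = [-19] + [16] = [-3]

z = [-3]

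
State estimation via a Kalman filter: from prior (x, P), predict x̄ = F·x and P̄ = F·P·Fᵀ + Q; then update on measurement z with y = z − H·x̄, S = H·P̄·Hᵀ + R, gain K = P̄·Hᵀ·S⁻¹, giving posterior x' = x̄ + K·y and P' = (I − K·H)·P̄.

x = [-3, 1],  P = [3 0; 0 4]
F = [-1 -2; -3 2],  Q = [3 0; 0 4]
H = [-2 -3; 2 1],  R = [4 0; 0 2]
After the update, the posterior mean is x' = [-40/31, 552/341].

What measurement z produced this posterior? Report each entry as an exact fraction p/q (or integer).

z = [-2, -1]

x̄ = F·x = [1, 11]
P̄ = F·P·Fᵀ + Q = [22 -7; -7 47]
S = H·P̄·Hᵀ + R = [431 -173; -173 109]
K = P̄·Hᵀ·S⁻¹ = [177/775 544/775; -4067/8525 -3874/8525]
x' − x̄ = [-71/31, -3199/341] = K·y
y = (KᵀK)⁻¹·Kᵀ·(x' − x̄) = [33, -14]
z = y + H·x̄ = [33, -14] + [-35, 13] = [-2, -1]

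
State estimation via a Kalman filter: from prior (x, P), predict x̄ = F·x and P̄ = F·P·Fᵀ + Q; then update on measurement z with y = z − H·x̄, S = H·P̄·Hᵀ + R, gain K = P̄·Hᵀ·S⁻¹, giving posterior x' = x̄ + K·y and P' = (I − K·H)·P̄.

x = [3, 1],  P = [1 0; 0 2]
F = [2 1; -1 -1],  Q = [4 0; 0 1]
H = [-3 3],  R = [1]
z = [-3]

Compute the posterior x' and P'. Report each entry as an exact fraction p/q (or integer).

x' = [133/199, -76/199]
P' = [226/199 212/199; 212/199 220/199]

x̄ = F·x = [7, -4]
P̄ = F·P·Fᵀ + Q = [10 -4; -4 4]
y = z − H·x̄ = [30]
S = H·P̄·Hᵀ + R = [199]
K = P̄·Hᵀ·S⁻¹ = [-42/199; 24/199]
x' = x̄ + K·y = [133/199, -76/199]
P' = (I − K·H)·P̄ = [226/199 212/199; 212/199 220/199]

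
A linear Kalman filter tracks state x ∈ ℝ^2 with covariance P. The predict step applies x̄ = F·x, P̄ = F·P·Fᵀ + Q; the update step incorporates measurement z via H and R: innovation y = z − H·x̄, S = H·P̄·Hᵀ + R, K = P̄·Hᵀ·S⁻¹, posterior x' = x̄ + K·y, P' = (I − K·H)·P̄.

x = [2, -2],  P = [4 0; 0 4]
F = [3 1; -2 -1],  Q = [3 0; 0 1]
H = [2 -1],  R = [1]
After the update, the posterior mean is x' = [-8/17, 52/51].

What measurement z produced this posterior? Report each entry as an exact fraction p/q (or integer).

x̄ = F·x = [4, -2]
P̄ = F·P·Fᵀ + Q = [43 -28; -28 21]
S = H·P̄·Hᵀ + R = [306]
K = P̄·Hᵀ·S⁻¹ = [19/51; -77/306]
x' − x̄ = [-76/17, 154/51] = K·y
y = (KᵀK)⁻¹·Kᵀ·(x' − x̄) = [-12]
z = y + H·x̄ = [-12] + [10] = [-2]

z = [-2]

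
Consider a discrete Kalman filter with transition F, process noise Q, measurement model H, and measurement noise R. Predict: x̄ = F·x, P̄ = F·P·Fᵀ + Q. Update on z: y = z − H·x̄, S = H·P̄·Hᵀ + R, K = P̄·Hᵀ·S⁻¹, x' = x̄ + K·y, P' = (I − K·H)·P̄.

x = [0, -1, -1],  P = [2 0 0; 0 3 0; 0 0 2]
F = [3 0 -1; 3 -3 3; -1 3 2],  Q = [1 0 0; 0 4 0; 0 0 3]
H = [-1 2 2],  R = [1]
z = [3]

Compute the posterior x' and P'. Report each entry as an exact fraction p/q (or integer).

x' = [18/137, 560/137, -349/137]
P' = [5465/274 2324/137 -962/137; 2324/137 5979/137 -4797/137; -962/137 -4797/137 4328/137]

x̄ = F·x = [1, 0, -5]
P̄ = F·P·Fᵀ + Q = [21 12 -10; 12 67 -21; -10 -21 40]
y = z − H·x̄ = [14]
S = H·P̄·Hᵀ + R = [274]
K = P̄·Hᵀ·S⁻¹ = [-17/274; 40/137; 24/137]
x' = x̄ + K·y = [18/137, 560/137, -349/137]
P' = (I − K·H)·P̄ = [5465/274 2324/137 -962/137; 2324/137 5979/137 -4797/137; -962/137 -4797/137 4328/137]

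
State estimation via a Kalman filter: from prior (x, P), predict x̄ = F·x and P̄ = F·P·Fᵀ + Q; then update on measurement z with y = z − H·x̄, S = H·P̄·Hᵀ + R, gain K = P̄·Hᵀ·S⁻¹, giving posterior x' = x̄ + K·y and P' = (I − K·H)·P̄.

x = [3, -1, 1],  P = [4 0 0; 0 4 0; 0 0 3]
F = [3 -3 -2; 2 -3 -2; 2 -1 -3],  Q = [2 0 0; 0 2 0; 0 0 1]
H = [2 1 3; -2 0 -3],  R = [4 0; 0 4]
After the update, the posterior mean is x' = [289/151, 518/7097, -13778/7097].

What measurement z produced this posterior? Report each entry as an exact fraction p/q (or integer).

x̄ = F·x = [10, 7, 4]
P̄ = F·P·Fᵀ + Q = [86 72 54; 72 66 46; 54 46 48]
S = H·P̄·Hᵀ + R = [2058 -1706; -1706 1428]
K = P̄·Hᵀ·S⁻¹ = [53/151 28/151; 3963/7097 3333/7097; -1092/7097 -2557/7097]
x' − x̄ = [-1221/151, -49161/7097, -42166/7097] = K·y
y = (KᵀK)⁻¹·Kᵀ·(x' − x̄) = [-41, 34]
z = y + H·x̄ = [-41, 34] + [39, -32] = [-2, 2]

z = [-2, 2]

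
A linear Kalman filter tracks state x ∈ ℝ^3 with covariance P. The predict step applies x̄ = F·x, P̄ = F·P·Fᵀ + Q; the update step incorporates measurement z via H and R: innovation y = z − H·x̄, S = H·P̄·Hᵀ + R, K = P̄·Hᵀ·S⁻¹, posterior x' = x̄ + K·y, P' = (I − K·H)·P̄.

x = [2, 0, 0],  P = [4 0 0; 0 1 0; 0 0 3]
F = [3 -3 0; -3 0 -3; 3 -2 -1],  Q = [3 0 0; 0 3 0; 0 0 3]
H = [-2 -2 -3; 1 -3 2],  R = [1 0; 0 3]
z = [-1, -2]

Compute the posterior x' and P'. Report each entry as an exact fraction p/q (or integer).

x' = [-28071/87133, 108999/174266, 116009/871330]
P' = [282054/87133 -27153/87133 -166641/87133; -27153/87133 36879/174266 20007/174266; -166641/87133 20007/174266 1090977/871330]

x̄ = F·x = [6, -6, 6]
P̄ = F·P·Fᵀ + Q = [48 -36 42; -36 66 -27; 42 -27 46]
y = z − H·x̄ = [17, -38]
S = H·P̄·Hᵀ + R = [763 -549; -549 1537]
K = P̄·Hᵀ·S⁻¹ = [-9879/87133 10077/87133; -25167/174266 -41643/174266; -140181/871330 71813/871330]
x' = x̄ + K·y = [-28071/87133, 108999/174266, 116009/871330]
P' = (I − K·H)·P̄ = [282054/87133 -27153/87133 -166641/87133; -27153/87133 36879/174266 20007/174266; -166641/87133 20007/174266 1090977/871330]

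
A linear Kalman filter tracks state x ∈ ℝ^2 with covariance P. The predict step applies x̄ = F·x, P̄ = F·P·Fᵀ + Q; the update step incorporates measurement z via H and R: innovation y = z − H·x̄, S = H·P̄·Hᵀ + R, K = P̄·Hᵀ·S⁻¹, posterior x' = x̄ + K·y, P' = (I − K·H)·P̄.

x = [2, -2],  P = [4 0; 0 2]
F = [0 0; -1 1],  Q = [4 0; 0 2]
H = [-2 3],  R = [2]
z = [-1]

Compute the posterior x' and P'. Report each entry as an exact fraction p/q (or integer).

x' = [-44/45, -16/15]
P' = [148/45 32/15; 32/15 8/5]

x̄ = F·x = [0, -4]
P̄ = F·P·Fᵀ + Q = [4 0; 0 8]
y = z − H·x̄ = [11]
S = H·P̄·Hᵀ + R = [90]
K = P̄·Hᵀ·S⁻¹ = [-4/45; 4/15]
x' = x̄ + K·y = [-44/45, -16/15]
P' = (I − K·H)·P̄ = [148/45 32/15; 32/15 8/5]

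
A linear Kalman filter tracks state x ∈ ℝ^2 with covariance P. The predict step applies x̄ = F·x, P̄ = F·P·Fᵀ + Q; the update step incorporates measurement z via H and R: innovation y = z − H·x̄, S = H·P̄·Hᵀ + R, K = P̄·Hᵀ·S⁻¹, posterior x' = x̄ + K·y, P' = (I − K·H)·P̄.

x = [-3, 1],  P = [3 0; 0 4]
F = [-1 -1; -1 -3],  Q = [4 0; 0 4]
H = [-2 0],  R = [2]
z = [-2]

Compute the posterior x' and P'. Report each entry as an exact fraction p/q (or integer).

x' = [24/23, -30/23]
P' = [11/23 15/23; 15/23 539/23]

x̄ = F·x = [2, 0]
P̄ = F·P·Fᵀ + Q = [11 15; 15 43]
y = z − H·x̄ = [2]
S = H·P̄·Hᵀ + R = [46]
K = P̄·Hᵀ·S⁻¹ = [-11/23; -15/23]
x' = x̄ + K·y = [24/23, -30/23]
P' = (I − K·H)·P̄ = [11/23 15/23; 15/23 539/23]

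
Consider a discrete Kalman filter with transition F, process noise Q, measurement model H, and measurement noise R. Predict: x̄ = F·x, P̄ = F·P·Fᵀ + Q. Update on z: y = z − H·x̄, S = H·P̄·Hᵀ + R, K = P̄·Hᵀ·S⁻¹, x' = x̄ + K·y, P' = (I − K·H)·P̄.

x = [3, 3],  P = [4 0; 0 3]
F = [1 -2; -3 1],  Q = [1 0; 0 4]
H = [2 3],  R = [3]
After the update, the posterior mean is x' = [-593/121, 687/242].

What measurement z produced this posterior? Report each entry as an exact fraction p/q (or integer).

x̄ = F·x = [-3, -6]
P̄ = F·P·Fᵀ + Q = [17 -18; -18 43]
S = H·P̄·Hᵀ + R = [242]
K = P̄·Hᵀ·S⁻¹ = [-10/121; 93/242]
x' − x̄ = [-230/121, 2139/242] = K·y
y = (KᵀK)⁻¹·Kᵀ·(x' − x̄) = [23]
z = y + H·x̄ = [23] + [-24] = [-1]

z = [-1]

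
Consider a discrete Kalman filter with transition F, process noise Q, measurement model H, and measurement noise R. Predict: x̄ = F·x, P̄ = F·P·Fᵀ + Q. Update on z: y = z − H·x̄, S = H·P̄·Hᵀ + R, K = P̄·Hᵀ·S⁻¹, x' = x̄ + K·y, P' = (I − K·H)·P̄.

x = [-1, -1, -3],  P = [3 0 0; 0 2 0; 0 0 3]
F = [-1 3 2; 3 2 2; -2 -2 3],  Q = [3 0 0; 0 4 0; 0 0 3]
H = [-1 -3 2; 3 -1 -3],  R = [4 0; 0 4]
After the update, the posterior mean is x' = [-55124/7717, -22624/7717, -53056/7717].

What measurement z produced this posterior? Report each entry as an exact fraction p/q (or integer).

z = [2, 2]

x̄ = F·x = [-8, -11, -5]
P̄ = F·P·Fᵀ + Q = [36 15 12; 15 51 -8; 12 -8 50]
S = H·P̄·Hᵀ + R = [837 -323; -323 475]
K = P̄·Hᵀ·S⁻¹ = [-228/7717 771/7717; -2147/7717 -22183/146623; 499/7717 -26273/146623]
x' − x̄ = [6612/7717, 62263/7717, -14471/7717] = K·y
y = (KᵀK)⁻¹·Kᵀ·(x' − x̄) = [-29, 0]
z = y + H·x̄ = [-29, 0] + [31, 2] = [2, 2]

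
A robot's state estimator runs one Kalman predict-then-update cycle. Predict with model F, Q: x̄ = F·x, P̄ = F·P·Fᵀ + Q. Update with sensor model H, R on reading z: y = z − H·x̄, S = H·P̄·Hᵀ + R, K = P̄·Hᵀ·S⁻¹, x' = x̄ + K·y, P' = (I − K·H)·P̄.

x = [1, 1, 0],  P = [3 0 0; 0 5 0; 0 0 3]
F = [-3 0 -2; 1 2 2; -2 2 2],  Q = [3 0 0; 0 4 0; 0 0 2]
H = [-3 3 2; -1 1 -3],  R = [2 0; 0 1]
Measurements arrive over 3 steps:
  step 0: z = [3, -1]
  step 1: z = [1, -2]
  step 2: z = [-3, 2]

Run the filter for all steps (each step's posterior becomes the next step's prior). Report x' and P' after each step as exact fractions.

step 0: x' = [178584/638585, 118127/127717, 69280/127717], P' = [2319357/638585 450567/127717 4398/127717; 450567/127717 460447/127717 4406/127717; 4398/127717 4406/127717 11586/127717]
step 1: x' = [16516659757/34194666301, 717192252/1799719279, 1233624972/1799719279], P' = [66167659323/34194666301 3319506319/1799719279 18624568/1799719279; 3319506319/1799719279 3483298371/1799719279 18665960/1799719279; 18624568/1799719279 18665960/1799719279 158930146/1799719279]
step 2: x' = [-116156974461992/1013234693837737, -563299537289213/1013234693837737, -771319811720012/1013234693837737], P' = [1959372913196921/1013234693837737 1868111839892987/1013234693837737 10488590832340/1013234693837737; 1868111839892987/1013234693837737 1960641579280495/1013234693837737 10520761038196/1013234693837737; 10488590832340/1013234693837737 10520761038196/1013234693837737 89468808918270/1013234693837737]

step 0: x̄ = F·x = [-3, 3, 0]
step 0: P̄ = F·P·Fᵀ + Q = [42 -21 6; -21 39 26; 6 26 46]
step 0: y = z − H·x̄ = [-15, -7]
step 0: S = H·P̄·Hᵀ + R = [1533 -47; -47 418]
step 0: K = P̄·Hᵀ·S⁻¹ = [-77793/638585 -132492/638585; 19226/127717 -3338/127717; 11598/127717 -34750/127717]
step 0: x' = x̄ + K·y = [178584/638585, 118127/127717, 69280/127717]
step 0: P' = (I − K·H)·P̄ = [2319357/638585 450567/127717 4398/127717; 450567/127717 460447/127717 4406/127717; 4398/127717 4406/127717 11586/127717]
step 1: x̄ = F·x = [-1228552/638585, 2052654/638585, 1516902/638585]
step 1: P̄ = F·P·Fᵀ + Q = [23285568/638585 -20970841/638585 35312/638585; -20970841/638585 23589897/638585 428536/638585; 35312/638585 428536/638585 1972898/638585]
step 1: y = z − H·x̄ = [-12238837/638585, -1534/127717]
step 1: S = H·P̄·Hᵀ + R = [813241773/638585 50372297/127717; 50372297/127717 20970494/127717]
step 1: K = P̄·Hᵀ·S⁻¹ = [-4291692101/34194666301 -4158639638/34194666301; 264354038/1799719279 107794172/1799719279; 158992234/1799719279 -476749046/1799719279]
step 1: x' = x̄ + K·y = [16516659757/34194666301, 717192252/1799719279, 1233624972/1799719279]
step 1: P' = (I − K·H)·P̄ = [66167659323/34194666301 3319506319/1799719279 18624568/1799719279; 3319506319/1799719279 3483298371/1799719279 18665960/1799719279; 18624568/1799719279 18665960/1799719279 158930146/1799719279]
step 2: x̄ = F·x = [-96427728207/34194666301, 90647714269/34194666301, 41097734998/34194666301]
step 2: P̄ = F·P·Fᵀ + Q = [714418025410/34194666301 -593254936727/34194666301 4377197932/34194666301; -593254936727/34194666301 736290865151/34194666301 20462300860/34194666301; 4377197932/34194666301 20462300860/34194666301 105310668282/34194666301]
step 2: y = z − H·x̄ = [-746005796327/34194666301, 4607095120/34194666301]
step 2: S = H·P̄·Hᵀ + R = [24417622117001/34194666301 7167196561857/34194666301; 7167196561857/34194666301 3522698827286/34194666301]
step 2: K = P̄·Hᵀ·S⁻¹ = [-126403019123561/1013234693837737 -122726845800954/1013234693837737; 149315370119458/1013234693837737 60967456272920/1013234693837737; 89517064227054/1013234693837737 -268374256548954/1013234693837737]
step 2: x' = x̄ + K·y = [-116156974461992/1013234693837737, -563299537289213/1013234693837737, -771319811720012/1013234693837737]
step 2: P' = (I − K·H)·P̄ = [1959372913196921/1013234693837737 1868111839892987/1013234693837737 10488590832340/1013234693837737; 1868111839892987/1013234693837737 1960641579280495/1013234693837737 10520761038196/1013234693837737; 10488590832340/1013234693837737 10520761038196/1013234693837737 89468808918270/1013234693837737]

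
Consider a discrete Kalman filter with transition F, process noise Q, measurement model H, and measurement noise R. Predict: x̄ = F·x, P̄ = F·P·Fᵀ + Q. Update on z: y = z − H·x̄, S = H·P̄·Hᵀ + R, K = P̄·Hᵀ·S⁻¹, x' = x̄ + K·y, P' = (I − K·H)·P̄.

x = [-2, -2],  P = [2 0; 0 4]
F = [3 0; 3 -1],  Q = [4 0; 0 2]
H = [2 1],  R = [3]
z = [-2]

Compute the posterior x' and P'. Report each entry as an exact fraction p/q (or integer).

x̄ = F·x = [-6, -4]
P̄ = F·P·Fᵀ + Q = [22 18; 18 24]
y = z − H·x̄ = [14]
S = H·P̄·Hᵀ + R = [187]
K = P̄·Hᵀ·S⁻¹ = [62/187; 60/187]
x' = x̄ + K·y = [-254/187, 92/187]
P' = (I − K·H)·P̄ = [270/187 -354/187; -354/187 888/187]

x' = [-254/187, 92/187]
P' = [270/187 -354/187; -354/187 888/187]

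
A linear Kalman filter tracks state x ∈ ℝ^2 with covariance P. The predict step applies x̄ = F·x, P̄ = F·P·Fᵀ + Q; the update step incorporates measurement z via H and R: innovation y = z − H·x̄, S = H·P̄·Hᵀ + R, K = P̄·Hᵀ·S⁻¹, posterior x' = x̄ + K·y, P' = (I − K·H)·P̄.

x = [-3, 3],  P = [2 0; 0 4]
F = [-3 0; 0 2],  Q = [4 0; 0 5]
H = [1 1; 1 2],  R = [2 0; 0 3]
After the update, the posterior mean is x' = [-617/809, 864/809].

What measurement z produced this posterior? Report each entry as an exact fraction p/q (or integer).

z = [-1, 2]

x̄ = F·x = [9, 6]
P̄ = F·P·Fᵀ + Q = [22 0; 0 21]
S = H·P̄·Hᵀ + R = [45 64; 64 109]
K = P̄·Hᵀ·S⁻¹ = [990/809 -418/809; -399/809 546/809]
x' − x̄ = [-7898/809, -3990/809] = K·y
y = (KᵀK)⁻¹·Kᵀ·(x' − x̄) = [-16, -19]
z = y + H·x̄ = [-16, -19] + [15, 21] = [-1, 2]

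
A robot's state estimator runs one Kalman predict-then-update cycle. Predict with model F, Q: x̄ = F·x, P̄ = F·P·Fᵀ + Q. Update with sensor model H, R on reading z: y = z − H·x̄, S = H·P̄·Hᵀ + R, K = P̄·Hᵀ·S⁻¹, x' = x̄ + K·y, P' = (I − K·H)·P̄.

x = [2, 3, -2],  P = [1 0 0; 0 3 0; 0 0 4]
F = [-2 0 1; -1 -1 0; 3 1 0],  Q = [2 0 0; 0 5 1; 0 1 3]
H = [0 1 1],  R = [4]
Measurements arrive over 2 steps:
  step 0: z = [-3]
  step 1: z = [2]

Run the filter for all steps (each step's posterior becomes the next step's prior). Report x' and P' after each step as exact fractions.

step 0: x' = [-40/9, -59/9, 46/9], P' = [82/9 26/9 -34/9; 26/9 73/9 -65/9; -34/9 -65/9 85/9]
step 1: x' = [1022/227, 1615/227, -1357/227], P' = [5589/227 4381/227 -5173/227; 4381/227 4898/227 -5222/227; -5173/227 -5222/227 6382/227]

step 0: x̄ = F·x = [-6, -5, 9]
step 0: P̄ = F·P·Fᵀ + Q = [10 2 -6; 2 9 -5; -6 -5 15]
step 0: y = z − H·x̄ = [-7]
step 0: S = H·P̄·Hᵀ + R = [18]
step 0: K = P̄·Hᵀ·S⁻¹ = [-2/9; 2/9; 5/9]
step 0: x' = x̄ + K·y = [-40/9, -59/9, 46/9]
step 0: P' = (I − K·H)·P̄ = [82/9 26/9 -34/9; 26/9 73/9 -65/9; -34/9 -65/9 85/9]
step 1: x̄ = F·x = [14, 11, -179/9]
step 1: P̄ = F·P·Fᵀ + Q = [63 35 -79; 35 28 -46; -79 -46 994/9]
step 1: y = z − H·x̄ = [98/9]
step 1: S = H·P̄·Hᵀ + R = [454/9]
step 1: K = P̄·Hᵀ·S⁻¹ = [-198/227; -81/227; 290/227]
step 1: x' = x̄ + K·y = [1022/227, 1615/227, -1357/227]
step 1: P' = (I − K·H)·P̄ = [5589/227 4381/227 -5173/227; 4381/227 4898/227 -5222/227; -5173/227 -5222/227 6382/227]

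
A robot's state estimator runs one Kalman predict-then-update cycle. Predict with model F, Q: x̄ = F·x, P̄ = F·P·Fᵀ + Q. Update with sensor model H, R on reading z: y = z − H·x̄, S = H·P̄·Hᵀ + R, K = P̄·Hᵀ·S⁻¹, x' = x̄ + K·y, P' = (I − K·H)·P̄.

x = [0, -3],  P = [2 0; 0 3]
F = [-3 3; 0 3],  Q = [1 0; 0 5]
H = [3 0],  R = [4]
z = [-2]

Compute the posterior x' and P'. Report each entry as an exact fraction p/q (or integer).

x̄ = F·x = [-9, -9]
P̄ = F·P·Fᵀ + Q = [46 27; 27 32]
y = z − H·x̄ = [25]
S = H·P̄·Hᵀ + R = [418]
K = P̄·Hᵀ·S⁻¹ = [69/209; 81/418]
x' = x̄ + K·y = [-156/209, -1737/418]
P' = (I − K·H)·P̄ = [92/209 54/209; 54/209 6815/418]

x' = [-156/209, -1737/418]
P' = [92/209 54/209; 54/209 6815/418]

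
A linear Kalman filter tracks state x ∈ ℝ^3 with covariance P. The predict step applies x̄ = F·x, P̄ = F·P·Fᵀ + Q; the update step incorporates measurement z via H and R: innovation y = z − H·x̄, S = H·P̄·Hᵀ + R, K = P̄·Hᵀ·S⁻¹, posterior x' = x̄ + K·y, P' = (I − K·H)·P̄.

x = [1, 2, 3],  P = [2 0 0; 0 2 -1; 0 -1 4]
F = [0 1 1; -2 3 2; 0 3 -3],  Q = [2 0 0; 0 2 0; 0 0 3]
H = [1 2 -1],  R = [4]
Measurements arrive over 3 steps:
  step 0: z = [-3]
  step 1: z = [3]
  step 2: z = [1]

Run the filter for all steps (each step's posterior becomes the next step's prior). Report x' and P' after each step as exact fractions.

step 0: x̄ = F·x = [5, 10, -3]
step 0: P̄ = F·P·Fᵀ + Q = [6 9 -6; 9 32 -3; -6 -3 75]
step 0: y = z − H·x̄ = [-31]
step 0: S = H·P̄·Hᵀ + R = [273]
step 0: K = P̄·Hᵀ·S⁻¹ = [10/91; 76/273; -29/91]
step 0: x' = x̄ + K·y = [145/91, 374/273, 626/91]
step 0: P' = (I − K·H)·P̄ = [246/91 59/91 324/91; 59/91 2960/273 1931/91; 324/91 1931/91 4302/91]
step 1: x̄ = F·x = [2252/273, 1336/91, -1504/91]
step 1: P̄ = F·P·Fᵀ + Q = [27998/273 20453/91 -9946/91; 20453/91 47126/91 -21135/91; -9946/91 -21135/91 13113/91]
step 1: y = z − H·x̄ = [-13961/273]
step 1: S = H·P̄·Hᵀ + R = [1192673/273]
step 1: K = P̄·Hᵀ·S⁻¹ = [180554/1192673; 407520/1192673; -195987/1192673]
step 1: x' = x̄ + K·y = [605074/1192673, -3330232/1192673, -9689253/1192673]
step 1: P' = (I − K·H)·P̄ = [2903706/1192673 -1458401/1192673 -735312/1192673; -1458401/1192673 9322978/1192673 15557475/1192673; -735312/1192673 15557475/1192673 31163586/1192673]
step 2: x̄ = F·x = [-13019485/1192673, -30579350/1192673, 19077063/1192673]
step 2: P̄ = F·P·Fᵀ + Q = [73986860/1192673 172470907/1192673 -65521824/1192673; 172470907/1192673 432634324/1192673 -145408605/1192673; -65521824/1192673 -145408605/1192673 87922545/1192673]
step 2: y = z − H·x̄ = [94447921/1192673]
step 2: S = H·P̄·Hᵀ + R = [3299779089/1192673]
step 2: K = P̄·Hᵀ·S⁻¹ = [484450498/3299779089; 394382720/1099926363; -148087193/1099926363]
step 2: x' = x̄ + K·y = [2342568341/3299779089, 3029828590/1099926363, 5866517492/1099926363]
step 2: P' = (I − K·H)·P̄ = [7921709032/3299779089 -1134936103/1099926363 -275236526/1099926363; -1134936103/1099926363 2585986548/366642121 4267817435/366642121; -275236526/1099926363 4267817435/366642121 8641338952/366642121]

step 0: x' = [145/91, 374/273, 626/91], P' = [246/91 59/91 324/91; 59/91 2960/273 1931/91; 324/91 1931/91 4302/91]
step 1: x' = [605074/1192673, -3330232/1192673, -9689253/1192673], P' = [2903706/1192673 -1458401/1192673 -735312/1192673; -1458401/1192673 9322978/1192673 15557475/1192673; -735312/1192673 15557475/1192673 31163586/1192673]
step 2: x' = [2342568341/3299779089, 3029828590/1099926363, 5866517492/1099926363], P' = [7921709032/3299779089 -1134936103/1099926363 -275236526/1099926363; -1134936103/1099926363 2585986548/366642121 4267817435/366642121; -275236526/1099926363 4267817435/366642121 8641338952/366642121]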